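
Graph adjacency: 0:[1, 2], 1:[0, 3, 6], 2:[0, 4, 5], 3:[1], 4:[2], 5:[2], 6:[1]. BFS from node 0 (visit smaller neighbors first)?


BFS queue: start with [0]
Visit order: [0, 1, 2, 3, 6, 4, 5]


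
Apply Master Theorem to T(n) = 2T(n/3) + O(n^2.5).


a=2, b=3, c=2.5. log_3(2)=0.631 < c=2.5. Case 3: O(n^c) = O(n^2.500)
Complexity: O(n^2.500)


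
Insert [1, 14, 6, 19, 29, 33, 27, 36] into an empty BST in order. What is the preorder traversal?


Root = 1; build tree by BST insertion.
Preorder traversal: [1, 14, 6, 19, 29, 27, 33, 36]


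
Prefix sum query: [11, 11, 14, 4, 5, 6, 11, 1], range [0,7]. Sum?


Prefix sums: [0, 11, 22, 36, 40, 45, 51, 62, 63]
Sum[0..7] = prefix[8] - prefix[0] = 63 - 0 = 63


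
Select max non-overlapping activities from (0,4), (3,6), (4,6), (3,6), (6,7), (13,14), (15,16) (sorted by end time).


Greedy: pick earliest-ending, then skip overlaps.
Selected (5 activities): [(0, 4), (4, 6), (6, 7), (13, 14), (15, 16)]


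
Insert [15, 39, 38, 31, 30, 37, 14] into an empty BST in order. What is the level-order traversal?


Root = 15; build tree by BST insertion.
Level-Order traversal: [15, 14, 39, 38, 31, 30, 37]


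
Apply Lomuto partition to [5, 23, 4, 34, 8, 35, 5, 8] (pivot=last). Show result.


Elements <= 8 go left of pivot.
Result: [5, 4, 8, 5, 8, 35, 34, 23], pivot at index 4


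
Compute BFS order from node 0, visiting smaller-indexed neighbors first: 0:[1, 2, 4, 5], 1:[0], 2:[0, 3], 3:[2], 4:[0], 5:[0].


BFS queue: start with [0]
Visit order: [0, 1, 2, 4, 5, 3]


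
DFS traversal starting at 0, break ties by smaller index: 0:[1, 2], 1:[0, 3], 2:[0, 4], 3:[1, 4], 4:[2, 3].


DFS stack-based: start with [0]
Visit order: [0, 1, 3, 4, 2]


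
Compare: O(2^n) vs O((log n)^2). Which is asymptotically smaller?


polylogarithmic grows slower than exponential
O((log n)^2) is asymptotically smaller; O(2^n) grows faster


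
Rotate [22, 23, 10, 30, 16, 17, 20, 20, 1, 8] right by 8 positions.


Right rotate by 8: [10, 30, 16, 17, 20, 20, 1, 8, 22, 23]


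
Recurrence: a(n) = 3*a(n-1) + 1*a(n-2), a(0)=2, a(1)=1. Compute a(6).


Build bottom-up:
...a(4)=53, a(5)=175, a(6)=3*175+1*53=578


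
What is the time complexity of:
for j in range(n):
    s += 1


Per nesting level: O(n) = O(n)
Complexity: O(n)


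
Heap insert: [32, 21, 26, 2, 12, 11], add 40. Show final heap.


Append 40: [32, 21, 26, 2, 12, 11, 40]
Bubble up: swap idx 6(40) with idx 2(26); swap idx 2(40) with idx 0(32)
Result: [40, 21, 32, 2, 12, 11, 26]


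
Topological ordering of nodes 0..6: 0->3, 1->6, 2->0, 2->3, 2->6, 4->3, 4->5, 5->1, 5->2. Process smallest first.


Kahn's algorithm, process smallest node first
Order: [4, 5, 1, 2, 0, 3, 6]


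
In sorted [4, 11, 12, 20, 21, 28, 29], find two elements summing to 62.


Two pointers: lo=0, hi=6
No pair sums to 62


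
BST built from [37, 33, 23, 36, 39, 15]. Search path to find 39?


BST root = 37
Search for 39: compare at each node
Path: [37, 39]


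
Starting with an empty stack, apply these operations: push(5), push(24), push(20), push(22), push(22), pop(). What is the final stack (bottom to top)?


push(5) -> [5]
push(24) -> [5, 24]
push(20) -> [5, 24, 20]
push(22) -> [5, 24, 20, 22]
push(22) -> [5, 24, 20, 22, 22]
pop() returns 22 -> [5, 24, 20, 22]
Final stack (bottom to top): [5, 24, 20, 22]


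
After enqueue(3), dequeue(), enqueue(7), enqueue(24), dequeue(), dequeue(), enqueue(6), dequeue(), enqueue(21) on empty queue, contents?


enqueue(3) -> [3]
dequeue() returns 3 -> []
enqueue(7) -> [7]
enqueue(24) -> [7, 24]
dequeue() returns 7 -> [24]
dequeue() returns 24 -> []
enqueue(6) -> [6]
dequeue() returns 6 -> []
enqueue(21) -> [21]
Final queue (front to back): [21]


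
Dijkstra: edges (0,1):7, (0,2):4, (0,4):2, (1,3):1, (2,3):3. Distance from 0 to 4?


Dijkstra from 0:
Distances: {0: 0, 1: 7, 2: 4, 3: 7, 4: 2}
Shortest distance to 4 = 2, path = [0, 4]


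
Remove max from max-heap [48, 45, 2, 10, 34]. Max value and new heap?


Max = 48
Replace root with last, heapify down
Resulting heap: [45, 34, 2, 10]


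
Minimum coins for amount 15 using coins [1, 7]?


dp[0]=0; dp[i]=1+min(dp[i-c] for c in coins)
...dp[10]=4, dp[11]=5, dp[12]=6, dp[13]=7, dp[14]=2, dp[15]=3
Minimum coins for 15 = 3


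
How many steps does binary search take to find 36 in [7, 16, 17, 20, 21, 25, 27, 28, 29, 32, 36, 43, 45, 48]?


Search for 36:
[0,13] mid=6 arr[6]=27
[7,13] mid=10 arr[10]=36
Total: 2 comparisons


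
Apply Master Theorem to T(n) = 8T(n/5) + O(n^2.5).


a=8, b=5, c=2.5. log_5(8)=1.292 < c=2.5. Case 3: O(n^c) = O(n^2.500)
Complexity: O(n^2.500)


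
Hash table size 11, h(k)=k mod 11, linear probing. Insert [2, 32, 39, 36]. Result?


Insertions: 2->slot 2; 32->slot 10; 39->slot 6; 36->slot 3
Table: [None, None, 2, 36, None, None, 39, None, None, None, 32]


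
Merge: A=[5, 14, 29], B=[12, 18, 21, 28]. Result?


Compare heads, take smaller each step.
Merged: [5, 12, 14, 18, 21, 28, 29]


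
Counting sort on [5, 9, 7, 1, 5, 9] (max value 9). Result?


Count array: [0, 1, 0, 0, 0, 2, 0, 1, 0, 2]
Reconstruct: [1, 5, 5, 7, 9, 9]


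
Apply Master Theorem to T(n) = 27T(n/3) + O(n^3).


a=27, b=3, c=3. log_3(27)=3 = c=3. Case 2: O(n^c log n) = O(n^3 log n)
Complexity: O(n^3 log n)


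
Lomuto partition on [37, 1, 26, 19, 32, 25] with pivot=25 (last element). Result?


Elements <= 25 go left of pivot.
Result: [1, 19, 25, 37, 32, 26], pivot at index 2


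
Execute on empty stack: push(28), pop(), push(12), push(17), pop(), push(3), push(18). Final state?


push(28) -> [28]
pop() returns 28 -> []
push(12) -> [12]
push(17) -> [12, 17]
pop() returns 17 -> [12]
push(3) -> [12, 3]
push(18) -> [12, 3, 18]
Final stack (bottom to top): [12, 3, 18]


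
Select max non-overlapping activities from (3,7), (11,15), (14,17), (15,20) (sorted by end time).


Greedy: pick earliest-ending, then skip overlaps.
Selected (3 activities): [(3, 7), (11, 15), (15, 20)]


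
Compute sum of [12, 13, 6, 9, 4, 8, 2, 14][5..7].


Prefix sums: [0, 12, 25, 31, 40, 44, 52, 54, 68]
Sum[5..7] = prefix[8] - prefix[5] = 68 - 44 = 24


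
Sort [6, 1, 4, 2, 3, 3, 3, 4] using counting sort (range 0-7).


Count array: [0, 1, 1, 3, 2, 0, 1, 0]
Reconstruct: [1, 2, 3, 3, 3, 4, 4, 6]


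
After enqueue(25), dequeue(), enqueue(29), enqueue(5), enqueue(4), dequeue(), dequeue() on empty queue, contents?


enqueue(25) -> [25]
dequeue() returns 25 -> []
enqueue(29) -> [29]
enqueue(5) -> [29, 5]
enqueue(4) -> [29, 5, 4]
dequeue() returns 29 -> [5, 4]
dequeue() returns 5 -> [4]
Final queue (front to back): [4]


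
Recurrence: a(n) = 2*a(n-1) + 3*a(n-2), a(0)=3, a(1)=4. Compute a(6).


Build bottom-up:
...a(4)=143, a(5)=424, a(6)=2*424+3*143=1277


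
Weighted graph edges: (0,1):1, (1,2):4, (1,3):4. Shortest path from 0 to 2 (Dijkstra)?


Dijkstra from 0:
Distances: {0: 0, 1: 1, 2: 5, 3: 5}
Shortest distance to 2 = 5, path = [0, 1, 2]


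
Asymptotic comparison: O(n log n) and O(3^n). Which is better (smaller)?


linearithmic grows slower than exponential (base 3)
O(n log n) is asymptotically smaller; O(3^n) grows faster


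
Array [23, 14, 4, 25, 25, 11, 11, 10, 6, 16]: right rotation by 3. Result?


Right rotate by 3: [10, 6, 16, 23, 14, 4, 25, 25, 11, 11]


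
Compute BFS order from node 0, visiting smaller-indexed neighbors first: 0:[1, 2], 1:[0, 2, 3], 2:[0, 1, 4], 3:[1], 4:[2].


BFS queue: start with [0]
Visit order: [0, 1, 2, 3, 4]


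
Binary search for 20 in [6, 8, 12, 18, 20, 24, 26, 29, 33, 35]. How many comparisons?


Search for 20:
[0,9] mid=4 arr[4]=20
Total: 1 comparisons


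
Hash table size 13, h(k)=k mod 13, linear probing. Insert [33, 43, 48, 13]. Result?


Insertions: 33->slot 7; 43->slot 4; 48->slot 9; 13->slot 0
Table: [13, None, None, None, 43, None, None, 33, None, 48, None, None, None]


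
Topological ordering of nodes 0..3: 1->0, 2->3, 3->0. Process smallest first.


Kahn's algorithm, process smallest node first
Order: [1, 2, 3, 0]


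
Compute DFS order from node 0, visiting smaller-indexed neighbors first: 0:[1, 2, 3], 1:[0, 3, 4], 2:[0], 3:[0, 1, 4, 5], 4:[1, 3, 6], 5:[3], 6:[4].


DFS stack-based: start with [0]
Visit order: [0, 1, 3, 4, 6, 5, 2]


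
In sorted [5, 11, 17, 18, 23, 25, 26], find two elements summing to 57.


Two pointers: lo=0, hi=6
No pair sums to 57


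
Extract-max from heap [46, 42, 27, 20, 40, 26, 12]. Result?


Max = 46
Replace root with last, heapify down
Resulting heap: [42, 40, 27, 20, 12, 26]


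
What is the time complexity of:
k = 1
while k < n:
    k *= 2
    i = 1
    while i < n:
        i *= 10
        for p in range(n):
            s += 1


Per nesting level: O(log n) * O(log n) * O(n) = O(n (log n)^2)
Complexity: O(n (log n)^2)


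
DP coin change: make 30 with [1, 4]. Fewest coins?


dp[0]=0; dp[i]=1+min(dp[i-c] for c in coins)
...dp[25]=7, dp[26]=8, dp[27]=9, dp[28]=7, dp[29]=8, dp[30]=9
Minimum coins for 30 = 9


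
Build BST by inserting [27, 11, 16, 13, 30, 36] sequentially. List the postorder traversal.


Root = 27; build tree by BST insertion.
Postorder traversal: [13, 16, 11, 36, 30, 27]


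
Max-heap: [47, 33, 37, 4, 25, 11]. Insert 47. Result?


Append 47: [47, 33, 37, 4, 25, 11, 47]
Bubble up: swap idx 6(47) with idx 2(37)
Result: [47, 33, 47, 4, 25, 11, 37]


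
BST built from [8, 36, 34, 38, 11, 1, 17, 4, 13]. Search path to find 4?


BST root = 8
Search for 4: compare at each node
Path: [8, 1, 4]


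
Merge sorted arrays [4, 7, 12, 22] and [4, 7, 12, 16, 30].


Compare heads, take smaller each step.
Merged: [4, 4, 7, 7, 12, 12, 16, 22, 30]


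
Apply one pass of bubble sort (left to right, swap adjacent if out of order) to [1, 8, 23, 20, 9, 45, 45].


After one pass: [1, 8, 20, 9, 23, 45, 45]


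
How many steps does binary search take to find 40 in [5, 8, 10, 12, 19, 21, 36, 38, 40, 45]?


Search for 40:
[0,9] mid=4 arr[4]=19
[5,9] mid=7 arr[7]=38
[8,9] mid=8 arr[8]=40
Total: 3 comparisons


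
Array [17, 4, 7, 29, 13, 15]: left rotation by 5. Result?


Left rotate by 5: [15, 17, 4, 7, 29, 13]


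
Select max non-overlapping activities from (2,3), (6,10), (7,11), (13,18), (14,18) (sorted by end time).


Greedy: pick earliest-ending, then skip overlaps.
Selected (3 activities): [(2, 3), (6, 10), (13, 18)]


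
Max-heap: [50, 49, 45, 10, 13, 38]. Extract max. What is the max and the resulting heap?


Max = 50
Replace root with last, heapify down
Resulting heap: [49, 38, 45, 10, 13]


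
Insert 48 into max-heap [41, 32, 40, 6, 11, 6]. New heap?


Append 48: [41, 32, 40, 6, 11, 6, 48]
Bubble up: swap idx 6(48) with idx 2(40); swap idx 2(48) with idx 0(41)
Result: [48, 32, 41, 6, 11, 6, 40]


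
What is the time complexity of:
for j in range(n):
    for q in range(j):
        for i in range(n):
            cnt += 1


Per nesting level: O(n) * O(n) [triangular over j] * O(n) = O(n^3)
Complexity: O(n^3)


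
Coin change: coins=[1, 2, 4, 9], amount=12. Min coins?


dp[0]=0; dp[i]=1+min(dp[i-c] for c in coins)
...dp[7]=3, dp[8]=2, dp[9]=1, dp[10]=2, dp[11]=2, dp[12]=3
Minimum coins for 12 = 3


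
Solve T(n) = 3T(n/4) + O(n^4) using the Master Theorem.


a=3, b=4, c=4. log_4(3)=0.792 < c=4. Case 3: O(n^c) = O(n^4)
Complexity: O(n^4)


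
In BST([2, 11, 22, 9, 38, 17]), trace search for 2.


BST root = 2
Search for 2: compare at each node
Path: [2]


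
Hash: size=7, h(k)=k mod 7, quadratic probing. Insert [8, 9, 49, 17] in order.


Insertions: 8->slot 1; 9->slot 2; 49->slot 0; 17->slot 3
Table: [49, 8, 9, 17, None, None, None]


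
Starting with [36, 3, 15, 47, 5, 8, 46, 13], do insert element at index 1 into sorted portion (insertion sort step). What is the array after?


After one pass: [3, 36, 15, 47, 5, 8, 46, 13]


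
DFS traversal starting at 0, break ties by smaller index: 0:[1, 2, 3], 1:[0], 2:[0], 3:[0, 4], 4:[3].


DFS stack-based: start with [0]
Visit order: [0, 1, 2, 3, 4]


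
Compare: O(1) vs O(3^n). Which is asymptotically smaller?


constant grows slower than exponential (base 3)
O(1) is asymptotically smaller; O(3^n) grows faster


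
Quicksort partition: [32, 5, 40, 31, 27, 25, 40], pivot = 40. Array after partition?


Elements <= 40 go left of pivot.
Result: [32, 5, 40, 31, 27, 25, 40], pivot at index 6


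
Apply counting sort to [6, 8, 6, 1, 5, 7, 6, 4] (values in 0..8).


Count array: [0, 1, 0, 0, 1, 1, 3, 1, 1]
Reconstruct: [1, 4, 5, 6, 6, 6, 7, 8]


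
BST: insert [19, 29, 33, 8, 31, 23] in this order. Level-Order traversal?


Root = 19; build tree by BST insertion.
Level-Order traversal: [19, 8, 29, 23, 33, 31]


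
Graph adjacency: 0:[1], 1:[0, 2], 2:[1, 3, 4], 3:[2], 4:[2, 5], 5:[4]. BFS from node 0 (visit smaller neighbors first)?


BFS queue: start with [0]
Visit order: [0, 1, 2, 3, 4, 5]


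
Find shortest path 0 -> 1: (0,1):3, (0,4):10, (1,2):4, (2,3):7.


Dijkstra from 0:
Distances: {0: 0, 1: 3, 2: 7, 3: 14, 4: 10}
Shortest distance to 1 = 3, path = [0, 1]


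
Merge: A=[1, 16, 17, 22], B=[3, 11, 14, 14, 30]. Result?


Compare heads, take smaller each step.
Merged: [1, 3, 11, 14, 14, 16, 17, 22, 30]


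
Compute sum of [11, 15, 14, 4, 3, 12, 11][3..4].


Prefix sums: [0, 11, 26, 40, 44, 47, 59, 70]
Sum[3..4] = prefix[5] - prefix[3] = 47 - 40 = 7


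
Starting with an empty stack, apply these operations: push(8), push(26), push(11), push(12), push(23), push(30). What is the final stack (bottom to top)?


push(8) -> [8]
push(26) -> [8, 26]
push(11) -> [8, 26, 11]
push(12) -> [8, 26, 11, 12]
push(23) -> [8, 26, 11, 12, 23]
push(30) -> [8, 26, 11, 12, 23, 30]
Final stack (bottom to top): [8, 26, 11, 12, 23, 30]


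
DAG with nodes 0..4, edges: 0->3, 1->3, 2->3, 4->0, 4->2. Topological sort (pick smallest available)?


Kahn's algorithm, process smallest node first
Order: [1, 4, 0, 2, 3]


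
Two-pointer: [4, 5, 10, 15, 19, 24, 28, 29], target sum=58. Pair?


Two pointers: lo=0, hi=7
No pair sums to 58


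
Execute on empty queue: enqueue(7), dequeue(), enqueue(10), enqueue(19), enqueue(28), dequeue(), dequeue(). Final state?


enqueue(7) -> [7]
dequeue() returns 7 -> []
enqueue(10) -> [10]
enqueue(19) -> [10, 19]
enqueue(28) -> [10, 19, 28]
dequeue() returns 10 -> [19, 28]
dequeue() returns 19 -> [28]
Final queue (front to back): [28]


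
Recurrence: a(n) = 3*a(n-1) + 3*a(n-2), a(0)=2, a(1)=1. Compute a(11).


Build bottom-up:
...a(9)=91206, a(10)=345789, a(11)=3*345789+3*91206=1310985


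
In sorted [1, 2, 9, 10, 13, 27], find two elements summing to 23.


Two pointers: lo=0, hi=5
Found pair: (10, 13) summing to 23


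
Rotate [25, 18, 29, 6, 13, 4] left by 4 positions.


Left rotate by 4: [13, 4, 25, 18, 29, 6]


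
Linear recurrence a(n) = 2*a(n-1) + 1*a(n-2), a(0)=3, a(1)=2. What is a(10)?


Build bottom-up:
...a(8)=1323, a(9)=3194, a(10)=2*3194+1*1323=7711


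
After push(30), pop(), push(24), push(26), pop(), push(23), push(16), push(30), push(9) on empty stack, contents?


push(30) -> [30]
pop() returns 30 -> []
push(24) -> [24]
push(26) -> [24, 26]
pop() returns 26 -> [24]
push(23) -> [24, 23]
push(16) -> [24, 23, 16]
push(30) -> [24, 23, 16, 30]
push(9) -> [24, 23, 16, 30, 9]
Final stack (bottom to top): [24, 23, 16, 30, 9]


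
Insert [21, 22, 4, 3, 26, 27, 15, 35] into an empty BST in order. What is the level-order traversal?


Root = 21; build tree by BST insertion.
Level-Order traversal: [21, 4, 22, 3, 15, 26, 27, 35]


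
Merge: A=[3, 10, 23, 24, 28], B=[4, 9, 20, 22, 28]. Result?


Compare heads, take smaller each step.
Merged: [3, 4, 9, 10, 20, 22, 23, 24, 28, 28]


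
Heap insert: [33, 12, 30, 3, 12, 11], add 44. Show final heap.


Append 44: [33, 12, 30, 3, 12, 11, 44]
Bubble up: swap idx 6(44) with idx 2(30); swap idx 2(44) with idx 0(33)
Result: [44, 12, 33, 3, 12, 11, 30]


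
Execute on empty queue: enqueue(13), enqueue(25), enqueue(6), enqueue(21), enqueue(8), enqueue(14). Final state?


enqueue(13) -> [13]
enqueue(25) -> [13, 25]
enqueue(6) -> [13, 25, 6]
enqueue(21) -> [13, 25, 6, 21]
enqueue(8) -> [13, 25, 6, 21, 8]
enqueue(14) -> [13, 25, 6, 21, 8, 14]
Final queue (front to back): [13, 25, 6, 21, 8, 14]


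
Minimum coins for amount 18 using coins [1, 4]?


dp[0]=0; dp[i]=1+min(dp[i-c] for c in coins)
...dp[13]=4, dp[14]=5, dp[15]=6, dp[16]=4, dp[17]=5, dp[18]=6
Minimum coins for 18 = 6


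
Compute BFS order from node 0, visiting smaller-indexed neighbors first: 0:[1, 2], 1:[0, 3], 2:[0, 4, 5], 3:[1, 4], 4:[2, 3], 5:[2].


BFS queue: start with [0]
Visit order: [0, 1, 2, 3, 4, 5]


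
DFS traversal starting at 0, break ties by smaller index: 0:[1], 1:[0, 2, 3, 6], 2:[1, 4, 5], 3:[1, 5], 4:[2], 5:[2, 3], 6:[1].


DFS stack-based: start with [0]
Visit order: [0, 1, 2, 4, 5, 3, 6]


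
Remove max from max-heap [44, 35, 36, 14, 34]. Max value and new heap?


Max = 44
Replace root with last, heapify down
Resulting heap: [36, 35, 34, 14]


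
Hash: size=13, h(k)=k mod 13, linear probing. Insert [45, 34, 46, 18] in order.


Insertions: 45->slot 6; 34->slot 8; 46->slot 7; 18->slot 5
Table: [None, None, None, None, None, 18, 45, 46, 34, None, None, None, None]


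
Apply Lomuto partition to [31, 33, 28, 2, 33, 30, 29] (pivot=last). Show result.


Elements <= 29 go left of pivot.
Result: [28, 2, 29, 33, 33, 30, 31], pivot at index 2


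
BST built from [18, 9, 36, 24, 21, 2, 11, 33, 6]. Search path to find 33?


BST root = 18
Search for 33: compare at each node
Path: [18, 36, 24, 33]


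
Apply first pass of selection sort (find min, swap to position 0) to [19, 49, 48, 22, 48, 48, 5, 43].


After one pass: [5, 49, 48, 22, 48, 48, 19, 43]


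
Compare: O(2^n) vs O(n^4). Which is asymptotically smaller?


quartic grows slower than exponential
O(n^4) is asymptotically smaller; O(2^n) grows faster


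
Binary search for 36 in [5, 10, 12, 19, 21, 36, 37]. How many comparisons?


Search for 36:
[0,6] mid=3 arr[3]=19
[4,6] mid=5 arr[5]=36
Total: 2 comparisons


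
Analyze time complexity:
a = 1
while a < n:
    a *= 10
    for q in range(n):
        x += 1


Per nesting level: O(log n) * O(n) = O(n log n)
Complexity: O(n log n)


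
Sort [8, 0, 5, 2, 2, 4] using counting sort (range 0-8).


Count array: [1, 0, 2, 0, 1, 1, 0, 0, 1]
Reconstruct: [0, 2, 2, 4, 5, 8]


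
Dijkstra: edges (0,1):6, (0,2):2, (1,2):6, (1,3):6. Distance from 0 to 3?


Dijkstra from 0:
Distances: {0: 0, 1: 6, 2: 2, 3: 12}
Shortest distance to 3 = 12, path = [0, 1, 3]


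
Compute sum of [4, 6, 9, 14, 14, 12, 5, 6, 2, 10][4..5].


Prefix sums: [0, 4, 10, 19, 33, 47, 59, 64, 70, 72, 82]
Sum[4..5] = prefix[6] - prefix[4] = 59 - 33 = 26


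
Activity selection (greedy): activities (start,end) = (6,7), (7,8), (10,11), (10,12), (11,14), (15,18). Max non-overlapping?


Greedy: pick earliest-ending, then skip overlaps.
Selected (5 activities): [(6, 7), (7, 8), (10, 11), (11, 14), (15, 18)]


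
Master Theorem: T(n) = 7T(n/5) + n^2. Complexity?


a=7, b=5, c=2. log_5(7)=1.209 < c=2. Case 3: O(n^c) = O(n^2)
Complexity: O(n^2)


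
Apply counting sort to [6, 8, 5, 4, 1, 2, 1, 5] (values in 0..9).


Count array: [0, 2, 1, 0, 1, 2, 1, 0, 1, 0]
Reconstruct: [1, 1, 2, 4, 5, 5, 6, 8]


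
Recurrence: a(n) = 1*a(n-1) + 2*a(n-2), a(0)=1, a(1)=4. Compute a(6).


Build bottom-up:
...a(4)=26, a(5)=54, a(6)=1*54+2*26=106


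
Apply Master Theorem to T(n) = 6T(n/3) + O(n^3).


a=6, b=3, c=3. log_3(6)=1.631 < c=3. Case 3: O(n^c) = O(n^3)
Complexity: O(n^3)


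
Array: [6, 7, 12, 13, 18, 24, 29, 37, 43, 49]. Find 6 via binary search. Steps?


Search for 6:
[0,9] mid=4 arr[4]=18
[0,3] mid=1 arr[1]=7
[0,0] mid=0 arr[0]=6
Total: 3 comparisons


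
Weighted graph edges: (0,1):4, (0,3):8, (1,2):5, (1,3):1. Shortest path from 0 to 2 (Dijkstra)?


Dijkstra from 0:
Distances: {0: 0, 1: 4, 2: 9, 3: 5}
Shortest distance to 2 = 9, path = [0, 1, 2]


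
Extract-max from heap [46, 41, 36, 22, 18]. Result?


Max = 46
Replace root with last, heapify down
Resulting heap: [41, 22, 36, 18]


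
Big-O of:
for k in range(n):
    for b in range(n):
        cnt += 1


Per nesting level: O(n) * O(n) = O(n^2)
Complexity: O(n^2)


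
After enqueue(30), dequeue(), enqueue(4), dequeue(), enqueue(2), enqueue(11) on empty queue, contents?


enqueue(30) -> [30]
dequeue() returns 30 -> []
enqueue(4) -> [4]
dequeue() returns 4 -> []
enqueue(2) -> [2]
enqueue(11) -> [2, 11]
Final queue (front to back): [2, 11]


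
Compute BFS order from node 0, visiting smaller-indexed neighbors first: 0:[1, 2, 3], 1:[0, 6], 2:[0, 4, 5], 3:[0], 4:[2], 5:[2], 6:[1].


BFS queue: start with [0]
Visit order: [0, 1, 2, 3, 6, 4, 5]


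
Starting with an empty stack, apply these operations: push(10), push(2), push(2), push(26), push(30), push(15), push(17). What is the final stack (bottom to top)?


push(10) -> [10]
push(2) -> [10, 2]
push(2) -> [10, 2, 2]
push(26) -> [10, 2, 2, 26]
push(30) -> [10, 2, 2, 26, 30]
push(15) -> [10, 2, 2, 26, 30, 15]
push(17) -> [10, 2, 2, 26, 30, 15, 17]
Final stack (bottom to top): [10, 2, 2, 26, 30, 15, 17]


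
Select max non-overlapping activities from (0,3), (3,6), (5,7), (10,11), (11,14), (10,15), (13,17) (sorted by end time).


Greedy: pick earliest-ending, then skip overlaps.
Selected (4 activities): [(0, 3), (3, 6), (10, 11), (11, 14)]


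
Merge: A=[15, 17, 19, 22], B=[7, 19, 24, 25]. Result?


Compare heads, take smaller each step.
Merged: [7, 15, 17, 19, 19, 22, 24, 25]


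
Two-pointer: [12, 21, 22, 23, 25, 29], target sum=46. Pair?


Two pointers: lo=0, hi=5
Found pair: (21, 25) summing to 46


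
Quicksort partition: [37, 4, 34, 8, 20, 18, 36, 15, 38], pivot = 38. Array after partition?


Elements <= 38 go left of pivot.
Result: [37, 4, 34, 8, 20, 18, 36, 15, 38], pivot at index 8


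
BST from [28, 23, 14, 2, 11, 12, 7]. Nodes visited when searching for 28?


BST root = 28
Search for 28: compare at each node
Path: [28]


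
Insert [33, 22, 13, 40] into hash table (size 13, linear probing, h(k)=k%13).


Insertions: 33->slot 7; 22->slot 9; 13->slot 0; 40->slot 1
Table: [13, 40, None, None, None, None, None, 33, None, 22, None, None, None]


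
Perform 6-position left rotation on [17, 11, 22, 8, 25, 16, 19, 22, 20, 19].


Left rotate by 6: [19, 22, 20, 19, 17, 11, 22, 8, 25, 16]


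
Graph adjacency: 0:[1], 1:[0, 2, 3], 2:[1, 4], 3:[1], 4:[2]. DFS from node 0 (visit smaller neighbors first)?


DFS stack-based: start with [0]
Visit order: [0, 1, 2, 4, 3]


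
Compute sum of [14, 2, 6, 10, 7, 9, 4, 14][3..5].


Prefix sums: [0, 14, 16, 22, 32, 39, 48, 52, 66]
Sum[3..5] = prefix[6] - prefix[3] = 48 - 22 = 26


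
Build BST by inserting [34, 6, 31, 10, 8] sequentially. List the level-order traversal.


Root = 34; build tree by BST insertion.
Level-Order traversal: [34, 6, 31, 10, 8]


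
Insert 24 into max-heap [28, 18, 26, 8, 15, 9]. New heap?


Append 24: [28, 18, 26, 8, 15, 9, 24]
Bubble up: no swaps needed
Result: [28, 18, 26, 8, 15, 9, 24]


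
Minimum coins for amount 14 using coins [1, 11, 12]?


dp[0]=0; dp[i]=1+min(dp[i-c] for c in coins)
...dp[9]=9, dp[10]=10, dp[11]=1, dp[12]=1, dp[13]=2, dp[14]=3
Minimum coins for 14 = 3


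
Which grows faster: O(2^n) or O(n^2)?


quadratic grows slower than exponential
O(n^2) is asymptotically smaller; O(2^n) grows faster


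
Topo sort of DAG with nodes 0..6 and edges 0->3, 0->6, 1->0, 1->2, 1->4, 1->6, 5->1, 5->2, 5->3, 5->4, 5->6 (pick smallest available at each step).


Kahn's algorithm, process smallest node first
Order: [5, 1, 0, 2, 3, 4, 6]


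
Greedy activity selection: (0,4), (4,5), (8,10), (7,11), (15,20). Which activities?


Greedy: pick earliest-ending, then skip overlaps.
Selected (4 activities): [(0, 4), (4, 5), (8, 10), (15, 20)]


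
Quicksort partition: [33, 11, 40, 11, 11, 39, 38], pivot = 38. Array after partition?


Elements <= 38 go left of pivot.
Result: [33, 11, 11, 11, 38, 39, 40], pivot at index 4


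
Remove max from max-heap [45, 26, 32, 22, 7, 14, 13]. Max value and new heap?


Max = 45
Replace root with last, heapify down
Resulting heap: [32, 26, 14, 22, 7, 13]


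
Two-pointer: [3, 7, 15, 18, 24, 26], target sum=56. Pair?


Two pointers: lo=0, hi=5
No pair sums to 56


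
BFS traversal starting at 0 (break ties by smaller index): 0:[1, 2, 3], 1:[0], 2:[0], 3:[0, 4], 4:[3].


BFS queue: start with [0]
Visit order: [0, 1, 2, 3, 4]


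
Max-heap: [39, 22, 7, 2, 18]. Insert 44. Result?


Append 44: [39, 22, 7, 2, 18, 44]
Bubble up: swap idx 5(44) with idx 2(7); swap idx 2(44) with idx 0(39)
Result: [44, 22, 39, 2, 18, 7]


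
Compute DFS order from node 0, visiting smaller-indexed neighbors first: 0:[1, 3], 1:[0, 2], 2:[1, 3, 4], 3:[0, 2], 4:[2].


DFS stack-based: start with [0]
Visit order: [0, 1, 2, 3, 4]


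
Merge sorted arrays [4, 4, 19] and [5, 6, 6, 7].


Compare heads, take smaller each step.
Merged: [4, 4, 5, 6, 6, 7, 19]


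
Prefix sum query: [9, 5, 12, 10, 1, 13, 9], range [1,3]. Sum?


Prefix sums: [0, 9, 14, 26, 36, 37, 50, 59]
Sum[1..3] = prefix[4] - prefix[1] = 36 - 9 = 27


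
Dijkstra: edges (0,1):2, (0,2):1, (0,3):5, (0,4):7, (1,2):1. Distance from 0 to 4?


Dijkstra from 0:
Distances: {0: 0, 1: 2, 2: 1, 3: 5, 4: 7}
Shortest distance to 4 = 7, path = [0, 4]


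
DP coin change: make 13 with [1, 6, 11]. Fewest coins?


dp[0]=0; dp[i]=1+min(dp[i-c] for c in coins)
...dp[8]=3, dp[9]=4, dp[10]=5, dp[11]=1, dp[12]=2, dp[13]=3
Minimum coins for 13 = 3


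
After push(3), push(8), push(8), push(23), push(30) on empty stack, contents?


push(3) -> [3]
push(8) -> [3, 8]
push(8) -> [3, 8, 8]
push(23) -> [3, 8, 8, 23]
push(30) -> [3, 8, 8, 23, 30]
Final stack (bottom to top): [3, 8, 8, 23, 30]


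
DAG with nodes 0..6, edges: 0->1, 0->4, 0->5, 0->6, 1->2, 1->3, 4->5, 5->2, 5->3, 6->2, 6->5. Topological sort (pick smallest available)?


Kahn's algorithm, process smallest node first
Order: [0, 1, 4, 6, 5, 2, 3]


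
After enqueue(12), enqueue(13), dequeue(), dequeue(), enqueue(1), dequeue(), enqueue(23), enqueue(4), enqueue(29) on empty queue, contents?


enqueue(12) -> [12]
enqueue(13) -> [12, 13]
dequeue() returns 12 -> [13]
dequeue() returns 13 -> []
enqueue(1) -> [1]
dequeue() returns 1 -> []
enqueue(23) -> [23]
enqueue(4) -> [23, 4]
enqueue(29) -> [23, 4, 29]
Final queue (front to back): [23, 4, 29]


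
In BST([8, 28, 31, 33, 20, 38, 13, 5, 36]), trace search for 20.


BST root = 8
Search for 20: compare at each node
Path: [8, 28, 20]


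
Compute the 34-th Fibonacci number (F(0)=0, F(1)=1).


F(n)=F(n-1)+F(n-2)
...F(32)=2178309, F(33)=3524578, F(34)=5702887


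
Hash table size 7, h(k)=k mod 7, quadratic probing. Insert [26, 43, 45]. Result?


Insertions: 26->slot 5; 43->slot 1; 45->slot 3
Table: [None, 43, None, 45, None, 26, None]


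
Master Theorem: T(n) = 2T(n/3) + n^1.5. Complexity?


a=2, b=3, c=1.5. log_3(2)=0.631 < c=1.5. Case 3: O(n^c) = O(n^1.500)
Complexity: O(n^1.500)


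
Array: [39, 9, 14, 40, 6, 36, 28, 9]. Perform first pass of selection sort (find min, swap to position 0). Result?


After one pass: [6, 9, 14, 40, 39, 36, 28, 9]


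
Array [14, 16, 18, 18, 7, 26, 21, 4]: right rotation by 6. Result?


Right rotate by 6: [18, 18, 7, 26, 21, 4, 14, 16]


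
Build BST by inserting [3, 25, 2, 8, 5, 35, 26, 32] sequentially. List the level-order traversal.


Root = 3; build tree by BST insertion.
Level-Order traversal: [3, 2, 25, 8, 35, 5, 26, 32]


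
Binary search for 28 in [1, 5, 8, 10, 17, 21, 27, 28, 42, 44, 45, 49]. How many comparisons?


Search for 28:
[0,11] mid=5 arr[5]=21
[6,11] mid=8 arr[8]=42
[6,7] mid=6 arr[6]=27
[7,7] mid=7 arr[7]=28
Total: 4 comparisons


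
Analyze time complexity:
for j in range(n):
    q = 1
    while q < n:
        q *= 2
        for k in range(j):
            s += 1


Per nesting level: O(n) * O(log n) * O(n) [triangular over j] = O(n^2 log n)
Complexity: O(n^2 log n)


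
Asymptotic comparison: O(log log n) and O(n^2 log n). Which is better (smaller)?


double-logarithmic grows slower than n^2 log n
O(log log n) is asymptotically smaller; O(n^2 log n) grows faster


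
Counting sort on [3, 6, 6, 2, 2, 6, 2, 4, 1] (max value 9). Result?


Count array: [0, 1, 3, 1, 1, 0, 3, 0, 0, 0]
Reconstruct: [1, 2, 2, 2, 3, 4, 6, 6, 6]


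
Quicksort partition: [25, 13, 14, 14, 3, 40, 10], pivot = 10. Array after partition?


Elements <= 10 go left of pivot.
Result: [3, 10, 14, 14, 25, 40, 13], pivot at index 1


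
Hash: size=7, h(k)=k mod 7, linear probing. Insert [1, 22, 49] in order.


Insertions: 1->slot 1; 22->slot 2; 49->slot 0
Table: [49, 1, 22, None, None, None, None]


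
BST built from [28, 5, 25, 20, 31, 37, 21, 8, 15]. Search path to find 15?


BST root = 28
Search for 15: compare at each node
Path: [28, 5, 25, 20, 8, 15]


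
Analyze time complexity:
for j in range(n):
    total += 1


Per nesting level: O(n) = O(n)
Complexity: O(n)


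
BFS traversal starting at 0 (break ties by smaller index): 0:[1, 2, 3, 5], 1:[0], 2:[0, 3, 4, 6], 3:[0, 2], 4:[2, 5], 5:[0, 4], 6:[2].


BFS queue: start with [0]
Visit order: [0, 1, 2, 3, 5, 4, 6]


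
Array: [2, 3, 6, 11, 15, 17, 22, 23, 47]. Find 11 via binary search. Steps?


Search for 11:
[0,8] mid=4 arr[4]=15
[0,3] mid=1 arr[1]=3
[2,3] mid=2 arr[2]=6
[3,3] mid=3 arr[3]=11
Total: 4 comparisons


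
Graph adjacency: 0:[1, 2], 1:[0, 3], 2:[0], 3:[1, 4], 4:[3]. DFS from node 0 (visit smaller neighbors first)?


DFS stack-based: start with [0]
Visit order: [0, 1, 3, 4, 2]


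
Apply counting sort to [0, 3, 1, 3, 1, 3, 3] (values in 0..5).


Count array: [1, 2, 0, 4, 0, 0]
Reconstruct: [0, 1, 1, 3, 3, 3, 3]


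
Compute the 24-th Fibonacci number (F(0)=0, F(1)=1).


F(n)=F(n-1)+F(n-2)
...F(22)=17711, F(23)=28657, F(24)=46368


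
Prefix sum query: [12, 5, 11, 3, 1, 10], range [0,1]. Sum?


Prefix sums: [0, 12, 17, 28, 31, 32, 42]
Sum[0..1] = prefix[2] - prefix[0] = 17 - 0 = 17


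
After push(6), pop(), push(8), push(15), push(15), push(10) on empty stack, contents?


push(6) -> [6]
pop() returns 6 -> []
push(8) -> [8]
push(15) -> [8, 15]
push(15) -> [8, 15, 15]
push(10) -> [8, 15, 15, 10]
Final stack (bottom to top): [8, 15, 15, 10]


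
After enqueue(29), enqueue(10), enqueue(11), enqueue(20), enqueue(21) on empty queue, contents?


enqueue(29) -> [29]
enqueue(10) -> [29, 10]
enqueue(11) -> [29, 10, 11]
enqueue(20) -> [29, 10, 11, 20]
enqueue(21) -> [29, 10, 11, 20, 21]
Final queue (front to back): [29, 10, 11, 20, 21]


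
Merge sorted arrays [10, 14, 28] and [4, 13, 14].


Compare heads, take smaller each step.
Merged: [4, 10, 13, 14, 14, 28]


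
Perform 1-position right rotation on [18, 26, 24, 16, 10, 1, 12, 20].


Right rotate by 1: [20, 18, 26, 24, 16, 10, 1, 12]


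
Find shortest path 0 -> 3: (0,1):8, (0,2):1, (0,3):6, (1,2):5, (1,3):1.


Dijkstra from 0:
Distances: {0: 0, 1: 6, 2: 1, 3: 6}
Shortest distance to 3 = 6, path = [0, 3]


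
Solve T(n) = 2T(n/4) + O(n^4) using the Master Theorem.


a=2, b=4, c=4. log_4(2)=0.5 < c=4. Case 3: O(n^c) = O(n^4)
Complexity: O(n^4)


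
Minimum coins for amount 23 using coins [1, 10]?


dp[0]=0; dp[i]=1+min(dp[i-c] for c in coins)
...dp[18]=9, dp[19]=10, dp[20]=2, dp[21]=3, dp[22]=4, dp[23]=5
Minimum coins for 23 = 5


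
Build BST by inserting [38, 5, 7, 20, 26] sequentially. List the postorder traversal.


Root = 38; build tree by BST insertion.
Postorder traversal: [26, 20, 7, 5, 38]


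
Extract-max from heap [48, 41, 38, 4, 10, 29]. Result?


Max = 48
Replace root with last, heapify down
Resulting heap: [41, 29, 38, 4, 10]


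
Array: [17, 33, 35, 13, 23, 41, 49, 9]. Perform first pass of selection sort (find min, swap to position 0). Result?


After one pass: [9, 33, 35, 13, 23, 41, 49, 17]


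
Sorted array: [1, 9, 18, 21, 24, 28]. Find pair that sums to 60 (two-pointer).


Two pointers: lo=0, hi=5
No pair sums to 60


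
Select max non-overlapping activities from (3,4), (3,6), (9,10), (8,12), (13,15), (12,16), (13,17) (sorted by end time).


Greedy: pick earliest-ending, then skip overlaps.
Selected (3 activities): [(3, 4), (9, 10), (13, 15)]


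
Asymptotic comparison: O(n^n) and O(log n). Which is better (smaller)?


logarithmic grows slower than n^n
O(log n) is asymptotically smaller; O(n^n) grows faster


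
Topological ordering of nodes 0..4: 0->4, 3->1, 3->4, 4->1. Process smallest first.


Kahn's algorithm, process smallest node first
Order: [0, 2, 3, 4, 1]


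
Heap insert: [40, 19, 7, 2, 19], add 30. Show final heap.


Append 30: [40, 19, 7, 2, 19, 30]
Bubble up: swap idx 5(30) with idx 2(7)
Result: [40, 19, 30, 2, 19, 7]


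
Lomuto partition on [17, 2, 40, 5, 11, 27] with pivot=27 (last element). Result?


Elements <= 27 go left of pivot.
Result: [17, 2, 5, 11, 27, 40], pivot at index 4


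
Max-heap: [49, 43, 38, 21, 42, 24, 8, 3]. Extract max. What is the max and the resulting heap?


Max = 49
Replace root with last, heapify down
Resulting heap: [43, 42, 38, 21, 3, 24, 8]


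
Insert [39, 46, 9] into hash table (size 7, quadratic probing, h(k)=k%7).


Insertions: 39->slot 4; 46->slot 5; 9->slot 2
Table: [None, None, 9, None, 39, 46, None]


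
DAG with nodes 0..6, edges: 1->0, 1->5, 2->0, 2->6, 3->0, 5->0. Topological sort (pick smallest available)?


Kahn's algorithm, process smallest node first
Order: [1, 2, 3, 4, 5, 0, 6]


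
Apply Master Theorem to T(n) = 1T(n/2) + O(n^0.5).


a=1, b=2, c=0.5. log_2(1)=0 < c=0.5. Case 3: O(n^c) = O(sqrt(n))
Complexity: O(sqrt(n))


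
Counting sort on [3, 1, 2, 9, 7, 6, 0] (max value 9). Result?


Count array: [1, 1, 1, 1, 0, 0, 1, 1, 0, 1]
Reconstruct: [0, 1, 2, 3, 6, 7, 9]


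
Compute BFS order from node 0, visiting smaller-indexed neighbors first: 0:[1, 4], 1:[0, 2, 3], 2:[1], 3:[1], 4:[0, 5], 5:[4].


BFS queue: start with [0]
Visit order: [0, 1, 4, 2, 3, 5]


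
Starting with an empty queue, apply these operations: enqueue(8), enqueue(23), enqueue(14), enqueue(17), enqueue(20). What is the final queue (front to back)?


enqueue(8) -> [8]
enqueue(23) -> [8, 23]
enqueue(14) -> [8, 23, 14]
enqueue(17) -> [8, 23, 14, 17]
enqueue(20) -> [8, 23, 14, 17, 20]
Final queue (front to back): [8, 23, 14, 17, 20]


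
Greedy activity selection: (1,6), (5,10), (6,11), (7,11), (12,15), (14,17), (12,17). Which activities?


Greedy: pick earliest-ending, then skip overlaps.
Selected (3 activities): [(1, 6), (6, 11), (12, 15)]


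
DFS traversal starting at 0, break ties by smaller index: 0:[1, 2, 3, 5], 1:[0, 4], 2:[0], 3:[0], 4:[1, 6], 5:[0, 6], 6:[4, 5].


DFS stack-based: start with [0]
Visit order: [0, 1, 4, 6, 5, 2, 3]


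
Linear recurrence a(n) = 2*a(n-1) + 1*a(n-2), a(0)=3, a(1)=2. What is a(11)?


Build bottom-up:
...a(9)=3194, a(10)=7711, a(11)=2*7711+1*3194=18616


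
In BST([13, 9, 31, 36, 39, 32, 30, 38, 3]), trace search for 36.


BST root = 13
Search for 36: compare at each node
Path: [13, 31, 36]


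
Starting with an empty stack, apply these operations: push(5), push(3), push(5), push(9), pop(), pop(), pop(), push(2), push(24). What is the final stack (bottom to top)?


push(5) -> [5]
push(3) -> [5, 3]
push(5) -> [5, 3, 5]
push(9) -> [5, 3, 5, 9]
pop() returns 9 -> [5, 3, 5]
pop() returns 5 -> [5, 3]
pop() returns 3 -> [5]
push(2) -> [5, 2]
push(24) -> [5, 2, 24]
Final stack (bottom to top): [5, 2, 24]


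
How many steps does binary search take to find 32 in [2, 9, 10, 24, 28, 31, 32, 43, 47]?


Search for 32:
[0,8] mid=4 arr[4]=28
[5,8] mid=6 arr[6]=32
Total: 2 comparisons


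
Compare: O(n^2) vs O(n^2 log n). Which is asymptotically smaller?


quadratic grows slower than n^2 log n
O(n^2) is asymptotically smaller; O(n^2 log n) grows faster


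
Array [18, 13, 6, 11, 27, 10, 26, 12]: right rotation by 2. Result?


Right rotate by 2: [26, 12, 18, 13, 6, 11, 27, 10]


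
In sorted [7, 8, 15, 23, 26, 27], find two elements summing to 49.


Two pointers: lo=0, hi=5
Found pair: (23, 26) summing to 49


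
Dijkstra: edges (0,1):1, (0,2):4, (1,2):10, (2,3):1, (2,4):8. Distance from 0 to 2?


Dijkstra from 0:
Distances: {0: 0, 1: 1, 2: 4, 3: 5, 4: 12}
Shortest distance to 2 = 4, path = [0, 2]


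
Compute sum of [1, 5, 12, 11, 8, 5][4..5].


Prefix sums: [0, 1, 6, 18, 29, 37, 42]
Sum[4..5] = prefix[6] - prefix[4] = 42 - 29 = 13


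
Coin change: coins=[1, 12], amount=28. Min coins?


dp[0]=0; dp[i]=1+min(dp[i-c] for c in coins)
...dp[23]=12, dp[24]=2, dp[25]=3, dp[26]=4, dp[27]=5, dp[28]=6
Minimum coins for 28 = 6


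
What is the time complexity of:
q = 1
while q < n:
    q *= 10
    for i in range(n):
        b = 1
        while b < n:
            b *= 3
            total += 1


Per nesting level: O(log n) * O(n) * O(log n) = O(n (log n)^2)
Complexity: O(n (log n)^2)


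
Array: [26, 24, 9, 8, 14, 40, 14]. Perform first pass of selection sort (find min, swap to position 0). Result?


After one pass: [8, 24, 9, 26, 14, 40, 14]


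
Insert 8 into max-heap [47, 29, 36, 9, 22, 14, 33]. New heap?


Append 8: [47, 29, 36, 9, 22, 14, 33, 8]
Bubble up: no swaps needed
Result: [47, 29, 36, 9, 22, 14, 33, 8]


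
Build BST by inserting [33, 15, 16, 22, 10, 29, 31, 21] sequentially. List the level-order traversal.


Root = 33; build tree by BST insertion.
Level-Order traversal: [33, 15, 10, 16, 22, 21, 29, 31]


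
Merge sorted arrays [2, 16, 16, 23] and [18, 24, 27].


Compare heads, take smaller each step.
Merged: [2, 16, 16, 18, 23, 24, 27]


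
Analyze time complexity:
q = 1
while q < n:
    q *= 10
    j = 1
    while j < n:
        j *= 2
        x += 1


Per nesting level: O(log n) * O(log n) = O((log n)^2)
Complexity: O((log n)^2)


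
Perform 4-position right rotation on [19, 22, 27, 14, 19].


Right rotate by 4: [22, 27, 14, 19, 19]


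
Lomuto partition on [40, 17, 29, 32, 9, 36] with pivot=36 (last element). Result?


Elements <= 36 go left of pivot.
Result: [17, 29, 32, 9, 36, 40], pivot at index 4


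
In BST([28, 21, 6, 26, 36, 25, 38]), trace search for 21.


BST root = 28
Search for 21: compare at each node
Path: [28, 21]


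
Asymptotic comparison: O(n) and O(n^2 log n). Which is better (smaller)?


linear grows slower than n^2 log n
O(n) is asymptotically smaller; O(n^2 log n) grows faster


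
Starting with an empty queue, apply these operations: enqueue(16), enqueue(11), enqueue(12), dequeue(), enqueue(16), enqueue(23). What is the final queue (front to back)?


enqueue(16) -> [16]
enqueue(11) -> [16, 11]
enqueue(12) -> [16, 11, 12]
dequeue() returns 16 -> [11, 12]
enqueue(16) -> [11, 12, 16]
enqueue(23) -> [11, 12, 16, 23]
Final queue (front to back): [11, 12, 16, 23]


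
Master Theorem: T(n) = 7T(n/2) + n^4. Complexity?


a=7, b=2, c=4. log_2(7)=2.807 < c=4. Case 3: O(n^c) = O(n^4)
Complexity: O(n^4)


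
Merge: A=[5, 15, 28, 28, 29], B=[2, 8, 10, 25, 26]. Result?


Compare heads, take smaller each step.
Merged: [2, 5, 8, 10, 15, 25, 26, 28, 28, 29]
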